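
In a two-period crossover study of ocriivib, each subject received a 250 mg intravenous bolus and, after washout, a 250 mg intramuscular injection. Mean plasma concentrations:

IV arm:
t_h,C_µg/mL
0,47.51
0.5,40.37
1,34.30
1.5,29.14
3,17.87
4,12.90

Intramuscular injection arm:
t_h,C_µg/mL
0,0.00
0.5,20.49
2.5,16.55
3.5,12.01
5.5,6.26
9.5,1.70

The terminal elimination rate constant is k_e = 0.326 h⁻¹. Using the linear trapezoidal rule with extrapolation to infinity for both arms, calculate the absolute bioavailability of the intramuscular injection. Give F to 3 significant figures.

Trapezoidal AUC_0→4 (IV):
  [0→0.5]: (47.51+40.37)/2 × 0.5 = 21.97
  [0.5→1]: (40.37+34.30)/2 × 0.5 = 18.6675
  [1→1.5]: (34.30+29.14)/2 × 0.5 = 15.86
  [1.5→3]: (29.14+17.87)/2 × 1.5 = 35.2575
  [3→4]: (17.87+12.90)/2 × 1 = 15.385
  Sum = 107.14 µg/mL·h
IV tail: 12.90/0.326 = 39.571; AUC_iv,0→∞ = 107.14 + 39.571 = 146.711 µg/mL·h
Trapezoidal AUC_0→9.5 (intramuscular injection):
  [0→0.5]: (0.00+20.49)/2 × 0.5 = 5.1225
  [0.5→2.5]: (20.49+16.55)/2 × 2 = 37.04
  [2.5→3.5]: (16.55+12.01)/2 × 1 = 14.28
  [3.5→5.5]: (12.01+6.26)/2 × 2 = 18.27
  [5.5→9.5]: (6.26+1.70)/2 × 4 = 15.92
  Sum = 90.6325 µg/mL·h
intramuscular injection tail: 1.70/0.326 = 5.215; AUC_ev,0→∞ = 90.6325 + 5.215 = 95.8475 µg/mL·h
F = (AUC_ev/D_ev)/(AUC_iv/D_iv) = (95.8475/250)/(146.711/250) = 0.38339/0.586844 = 0.6533

F = 0.653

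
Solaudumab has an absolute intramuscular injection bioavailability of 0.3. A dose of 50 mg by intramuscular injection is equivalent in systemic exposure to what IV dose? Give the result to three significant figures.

Systemic exposure from an extravascular dose = F × D_ev, so the equivalent IV dose is F × D_ev.
D_iv = F × D_ev = 0.3 × 50 = 15 mg

D_iv = 15.0 mg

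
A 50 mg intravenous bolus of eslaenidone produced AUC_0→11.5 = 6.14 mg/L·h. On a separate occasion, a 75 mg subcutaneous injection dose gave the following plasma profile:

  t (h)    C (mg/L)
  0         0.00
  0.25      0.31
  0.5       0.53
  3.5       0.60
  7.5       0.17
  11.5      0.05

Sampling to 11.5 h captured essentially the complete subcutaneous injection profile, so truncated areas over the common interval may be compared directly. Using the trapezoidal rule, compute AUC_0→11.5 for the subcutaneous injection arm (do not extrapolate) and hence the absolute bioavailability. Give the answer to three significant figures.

F = 0.415

Trapezoidal AUC_0→11.5 (subcutaneous injection):
  [0→0.25]: (0.00+0.31)/2 × 0.25 = 0.03875
  [0.25→0.5]: (0.31+0.53)/2 × 0.25 = 0.105
  [0.5→3.5]: (0.53+0.60)/2 × 3 = 1.695
  [3.5→7.5]: (0.60+0.17)/2 × 4 = 1.54
  [7.5→11.5]: (0.17+0.05)/2 × 4 = 0.44
  Sum = 3.81875 mg/L·h
F = (AUC_ev/D_ev)/(AUC_iv/D_iv) = (3.81875/75)/(6.14/50) = 0.0509167/0.1228 = 0.4146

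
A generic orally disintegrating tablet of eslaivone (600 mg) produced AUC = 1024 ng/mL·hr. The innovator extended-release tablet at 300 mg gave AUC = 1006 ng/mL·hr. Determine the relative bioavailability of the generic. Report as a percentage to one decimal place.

F_rel = 50.9%

F_rel = (AUC_test/D_test) / (AUC_ref/D_ref)
      = (1024/600) / (1006/300)
      = 1.70667 / 3.35333 = 0.5089 = 50.89%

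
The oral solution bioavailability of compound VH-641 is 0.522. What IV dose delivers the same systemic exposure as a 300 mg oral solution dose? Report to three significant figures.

Systemic exposure from an extravascular dose = F × D_ev, so the equivalent IV dose is F × D_ev.
D_iv = F × D_ev = 0.522 × 300 = 156.6 mg

D_iv = 157 mg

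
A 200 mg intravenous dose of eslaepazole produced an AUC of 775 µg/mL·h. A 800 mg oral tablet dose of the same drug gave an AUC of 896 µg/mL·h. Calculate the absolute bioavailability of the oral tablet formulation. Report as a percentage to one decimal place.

F = 28.9%

F = (AUC_ev / D_ev) / (AUC_iv / D_iv)
  = (896/800) / (775/200)
  = 1.12 / 3.875 = 0.2890
  = 28.90%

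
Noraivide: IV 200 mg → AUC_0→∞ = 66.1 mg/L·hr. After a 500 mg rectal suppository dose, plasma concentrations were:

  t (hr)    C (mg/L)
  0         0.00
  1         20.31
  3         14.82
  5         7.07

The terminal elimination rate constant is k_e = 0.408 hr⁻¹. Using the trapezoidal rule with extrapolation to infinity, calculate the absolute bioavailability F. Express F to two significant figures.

F = 0.51

Trapezoidal AUC_0→5 (rectal suppository):
  [0→1]: (0.00+20.31)/2 × 1 = 10.155
  [1→3]: (20.31+14.82)/2 × 2 = 35.13
  [3→5]: (14.82+7.07)/2 × 2 = 21.89
  Sum = 67.175 mg/L·hr
Tail: C_last/k_e = 7.07/0.408 = 17.328
AUC_0→∞ (rectal suppository) = 67.175 + 17.328 = 84.503 mg/L·hr
F = (AUC_ev/D_ev)/(AUC_iv/D_iv) = (84.503/500)/(66.1/200) = 0.169006/0.3305 = 0.5114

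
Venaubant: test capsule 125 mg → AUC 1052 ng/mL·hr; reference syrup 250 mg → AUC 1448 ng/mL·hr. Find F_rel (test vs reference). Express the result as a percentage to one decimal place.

F_rel = (AUC_test/D_test) / (AUC_ref/D_ref)
      = (1052/125) / (1448/250)
      = 8.416 / 5.792 = 1.4530 = 145.30%

F_rel = 145.3%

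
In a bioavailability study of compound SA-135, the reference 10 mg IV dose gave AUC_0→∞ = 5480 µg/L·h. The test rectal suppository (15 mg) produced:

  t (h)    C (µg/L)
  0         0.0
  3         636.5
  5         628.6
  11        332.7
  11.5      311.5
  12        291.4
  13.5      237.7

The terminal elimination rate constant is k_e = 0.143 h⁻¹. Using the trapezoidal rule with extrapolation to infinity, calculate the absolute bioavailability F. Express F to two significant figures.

F = 0.91

Trapezoidal AUC_0→13.5 (rectal suppository):
  [0→3]: (0.0+636.5)/2 × 3 = 954.75
  [3→5]: (636.5+628.6)/2 × 2 = 1265.1
  [5→11]: (628.6+332.7)/2 × 6 = 2883.9
  [11→11.5]: (332.7+311.5)/2 × 0.5 = 161.05
  [11.5→12]: (311.5+291.4)/2 × 0.5 = 150.725
  [12→13.5]: (291.4+237.7)/2 × 1.5 = 396.825
  Sum = 5812.35 µg/L·h
Tail: C_last/k_e = 237.7/0.143 = 1662.238
AUC_0→∞ (rectal suppository) = 5812.35 + 1662.238 = 7474.588 µg/L·h
F = (AUC_ev/D_ev)/(AUC_iv/D_iv) = (7474.588/15)/(5480/10) = 498.306/548 = 0.9093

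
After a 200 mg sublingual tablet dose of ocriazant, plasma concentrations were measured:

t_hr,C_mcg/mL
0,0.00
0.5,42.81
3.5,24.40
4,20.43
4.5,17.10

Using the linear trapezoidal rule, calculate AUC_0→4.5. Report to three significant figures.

AUC = 132 mcg/mL·hr

Trapezoidal AUC_0→4.5:
  [0→0.5]: (0.00+42.81)/2 × 0.5 = 10.7025
  [0.5→3.5]: (42.81+24.40)/2 × 3 = 100.815
  [3.5→4]: (24.40+20.43)/2 × 0.5 = 11.2075
  [4→4.5]: (20.43+17.10)/2 × 0.5 = 9.3825
  Sum = 132.1075 mcg/mL·hr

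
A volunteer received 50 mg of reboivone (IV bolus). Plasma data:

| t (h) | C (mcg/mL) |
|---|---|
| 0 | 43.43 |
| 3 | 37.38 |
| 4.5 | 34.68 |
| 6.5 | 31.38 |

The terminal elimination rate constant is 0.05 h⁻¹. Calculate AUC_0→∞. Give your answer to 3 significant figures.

Trapezoidal AUC_0→6.5:
  [0→3]: (43.43+37.38)/2 × 3 = 121.215
  [3→4.5]: (37.38+34.68)/2 × 1.5 = 54.045
  [4.5→6.5]: (34.68+31.38)/2 × 2 = 66.06
  Sum = 241.32 mcg/mL·h
Extrapolated tail: C_last / k_e = 31.38 / 0.05 = 627.600
AUC_0→∞ = 241.32 + 627.600 = 868.92 mcg/mL·h

AUC = 869 mcg/mL·h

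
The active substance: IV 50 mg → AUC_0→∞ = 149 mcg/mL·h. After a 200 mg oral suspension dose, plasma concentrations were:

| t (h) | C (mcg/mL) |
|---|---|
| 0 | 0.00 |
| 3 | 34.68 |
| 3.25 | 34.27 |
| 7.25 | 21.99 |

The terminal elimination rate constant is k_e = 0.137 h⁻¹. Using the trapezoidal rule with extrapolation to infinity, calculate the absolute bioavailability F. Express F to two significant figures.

Trapezoidal AUC_0→7.25 (oral suspension):
  [0→3]: (0.00+34.68)/2 × 3 = 52.02
  [3→3.25]: (34.68+34.27)/2 × 0.25 = 8.61875
  [3.25→7.25]: (34.27+21.99)/2 × 4 = 112.52
  Sum = 173.15875 mcg/mL·h
Tail: C_last/k_e = 21.99/0.137 = 160.511
AUC_0→∞ (oral suspension) = 173.15875 + 160.511 = 333.66975 mcg/mL·h
F = (AUC_ev/D_ev)/(AUC_iv/D_iv) = (333.66975/200)/(149/50) = 1.66835/2.98 = 0.5598

F = 0.56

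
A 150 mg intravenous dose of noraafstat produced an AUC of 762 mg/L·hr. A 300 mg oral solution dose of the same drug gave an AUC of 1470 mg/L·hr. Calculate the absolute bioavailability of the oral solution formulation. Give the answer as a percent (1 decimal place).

F = 96.5%

F = (AUC_ev / D_ev) / (AUC_iv / D_iv)
  = (1470/300) / (762/150)
  = 4.9 / 5.08 = 0.9646
  = 96.46%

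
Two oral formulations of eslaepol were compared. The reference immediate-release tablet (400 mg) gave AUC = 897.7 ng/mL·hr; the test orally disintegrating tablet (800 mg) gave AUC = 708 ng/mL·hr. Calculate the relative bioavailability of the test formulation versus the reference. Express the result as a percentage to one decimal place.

F_rel = 39.4%

F_rel = (AUC_test/D_test) / (AUC_ref/D_ref)
      = (708/800) / (897.7/400)
      = 0.885 / 2.24425 = 0.3943 = 39.43%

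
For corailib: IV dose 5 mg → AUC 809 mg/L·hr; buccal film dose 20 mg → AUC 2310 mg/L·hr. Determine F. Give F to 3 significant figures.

F = (AUC_ev / D_ev) / (AUC_iv / D_iv)
  = (2310/20) / (809/5)
  = 115.5 / 161.8 = 0.7138

F = 0.714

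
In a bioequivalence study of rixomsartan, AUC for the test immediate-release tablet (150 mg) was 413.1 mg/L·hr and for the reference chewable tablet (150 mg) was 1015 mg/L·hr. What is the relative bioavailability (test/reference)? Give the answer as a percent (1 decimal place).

F_rel = 40.7%

F_rel = (AUC_test/D_test) / (AUC_ref/D_ref)
      = (413.1/150) / (1015/150)
      = 2.754 / 6.76667 = 0.4070 = 40.70%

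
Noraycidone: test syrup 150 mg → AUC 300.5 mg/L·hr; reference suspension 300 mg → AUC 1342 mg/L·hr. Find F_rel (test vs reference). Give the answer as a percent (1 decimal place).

F_rel = (AUC_test/D_test) / (AUC_ref/D_ref)
      = (300.5/150) / (1342/300)
      = 2.00333 / 4.47333 = 0.4478 = 44.78%

F_rel = 44.8%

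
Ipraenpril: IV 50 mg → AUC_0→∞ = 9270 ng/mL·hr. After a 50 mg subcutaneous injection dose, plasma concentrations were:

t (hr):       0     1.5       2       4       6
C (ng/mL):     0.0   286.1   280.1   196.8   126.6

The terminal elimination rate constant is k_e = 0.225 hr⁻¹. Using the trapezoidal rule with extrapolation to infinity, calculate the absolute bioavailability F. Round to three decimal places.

F = 0.185

Trapezoidal AUC_0→6 (subcutaneous injection):
  [0→1.5]: (0.0+286.1)/2 × 1.5 = 214.575
  [1.5→2]: (286.1+280.1)/2 × 0.5 = 141.55
  [2→4]: (280.1+196.8)/2 × 2 = 476.9
  [4→6]: (196.8+126.6)/2 × 2 = 323.4
  Sum = 1156.425 ng/mL·hr
Tail: C_last/k_e = 126.6/0.225 = 562.667
AUC_0→∞ (subcutaneous injection) = 1156.425 + 562.667 = 1719.092 ng/mL·hr
F = (AUC_ev/D_ev)/(AUC_iv/D_iv) = (1719.092/50)/(9270/50) = 34.38184/185.4 = 0.1854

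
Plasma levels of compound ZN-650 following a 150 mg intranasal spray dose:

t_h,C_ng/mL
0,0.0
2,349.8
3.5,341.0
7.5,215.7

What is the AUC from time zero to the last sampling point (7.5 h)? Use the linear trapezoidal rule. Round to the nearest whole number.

Trapezoidal AUC_0→7.5:
  [0→2]: (0.0+349.8)/2 × 2 = 349.8
  [2→3.5]: (349.8+341.0)/2 × 1.5 = 518.1
  [3.5→7.5]: (341.0+215.7)/2 × 4 = 1113.4
  Sum = 1981.3 ng/mL·h

AUC = 1981 ng/mL·h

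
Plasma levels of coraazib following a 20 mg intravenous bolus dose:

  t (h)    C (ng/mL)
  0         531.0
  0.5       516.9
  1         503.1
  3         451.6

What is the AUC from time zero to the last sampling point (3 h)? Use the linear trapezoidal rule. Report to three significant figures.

Trapezoidal AUC_0→3:
  [0→0.5]: (531.0+516.9)/2 × 0.5 = 261.975
  [0.5→1]: (516.9+503.1)/2 × 0.5 = 255.0
  [1→3]: (503.1+451.6)/2 × 2 = 954.7
  Sum = 1471.675 ng/mL·h

AUC = 1470 ng/mL·h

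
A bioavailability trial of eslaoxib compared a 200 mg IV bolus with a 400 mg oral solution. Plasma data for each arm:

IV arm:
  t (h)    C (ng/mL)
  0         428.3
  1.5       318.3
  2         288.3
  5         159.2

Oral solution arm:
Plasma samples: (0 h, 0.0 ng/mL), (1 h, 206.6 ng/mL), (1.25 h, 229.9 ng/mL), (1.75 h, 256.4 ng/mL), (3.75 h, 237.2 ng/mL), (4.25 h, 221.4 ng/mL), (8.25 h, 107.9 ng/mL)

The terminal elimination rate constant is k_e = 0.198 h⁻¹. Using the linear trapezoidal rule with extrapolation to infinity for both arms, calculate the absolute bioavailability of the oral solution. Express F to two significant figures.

F = 0.48

Trapezoidal AUC_0→5 (IV):
  [0→1.5]: (428.3+318.3)/2 × 1.5 = 559.95
  [1.5→2]: (318.3+288.3)/2 × 0.5 = 151.65
  [2→5]: (288.3+159.2)/2 × 3 = 671.25
  Sum = 1382.85 ng/mL·h
IV tail: 159.2/0.198 = 804.040; AUC_iv,0→∞ = 1382.85 + 804.040 = 2186.89 ng/mL·h
Trapezoidal AUC_0→8.25 (oral solution):
  [0→1]: (0.0+206.6)/2 × 1 = 103.3
  [1→1.25]: (206.6+229.9)/2 × 0.25 = 54.5625
  [1.25→1.75]: (229.9+256.4)/2 × 0.5 = 121.575
  [1.75→3.75]: (256.4+237.2)/2 × 2 = 493.6
  [3.75→4.25]: (237.2+221.4)/2 × 0.5 = 114.65
  [4.25→8.25]: (221.4+107.9)/2 × 4 = 658.6
  Sum = 1546.2875 ng/mL·h
oral solution tail: 107.9/0.198 = 544.949; AUC_ev,0→∞ = 1546.2875 + 544.949 = 2091.2365 ng/mL·h
F = (AUC_ev/D_ev)/(AUC_iv/D_iv) = (2091.2365/400)/(2186.89/200) = 5.22809/10.93445 = 0.4781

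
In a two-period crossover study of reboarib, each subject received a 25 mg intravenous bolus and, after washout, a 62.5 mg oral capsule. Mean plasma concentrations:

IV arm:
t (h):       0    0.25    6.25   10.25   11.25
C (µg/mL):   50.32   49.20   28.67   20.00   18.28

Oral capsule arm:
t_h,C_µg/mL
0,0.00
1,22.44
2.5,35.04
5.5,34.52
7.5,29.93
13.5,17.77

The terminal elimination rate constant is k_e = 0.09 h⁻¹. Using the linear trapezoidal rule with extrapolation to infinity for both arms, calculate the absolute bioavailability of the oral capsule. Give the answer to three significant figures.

F = 0.399

Trapezoidal AUC_0→11.25 (IV):
  [0→0.25]: (50.32+49.20)/2 × 0.25 = 12.44
  [0.25→6.25]: (49.20+28.67)/2 × 6 = 233.61
  [6.25→10.25]: (28.67+20.00)/2 × 4 = 97.34
  [10.25→11.25]: (20.00+18.28)/2 × 1 = 19.14
  Sum = 362.53 µg/mL·h
IV tail: 18.28/0.09 = 203.111; AUC_iv,0→∞ = 362.53 + 203.111 = 565.641 µg/mL·h
Trapezoidal AUC_0→13.5 (oral capsule):
  [0→1]: (0.00+22.44)/2 × 1 = 11.22
  [1→2.5]: (22.44+35.04)/2 × 1.5 = 43.11
  [2.5→5.5]: (35.04+34.52)/2 × 3 = 104.34
  [5.5→7.5]: (34.52+29.93)/2 × 2 = 64.45
  [7.5→13.5]: (29.93+17.77)/2 × 6 = 143.1
  Sum = 366.22 µg/mL·h
oral capsule tail: 17.77/0.09 = 197.444; AUC_ev,0→∞ = 366.22 + 197.444 = 563.664 µg/mL·h
F = (AUC_ev/D_ev)/(AUC_iv/D_iv) = (563.664/62.5)/(565.641/25) = 9.018624/22.62564 = 0.3986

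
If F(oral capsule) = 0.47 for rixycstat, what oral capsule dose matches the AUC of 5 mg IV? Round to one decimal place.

D_oral = 10.6 mg

For equal systemic exposure: F × D_ev = D_iv
D_ev = D_iv / F = 5 / 0.47 = 10.6383 mg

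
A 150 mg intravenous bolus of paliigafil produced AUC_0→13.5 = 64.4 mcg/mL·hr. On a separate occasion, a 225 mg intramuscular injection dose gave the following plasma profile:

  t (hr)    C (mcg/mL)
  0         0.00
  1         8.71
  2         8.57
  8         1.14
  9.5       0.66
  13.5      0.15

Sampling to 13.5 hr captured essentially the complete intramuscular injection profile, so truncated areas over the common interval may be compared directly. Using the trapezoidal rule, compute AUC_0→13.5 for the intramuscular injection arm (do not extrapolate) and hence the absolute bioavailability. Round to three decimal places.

F = 0.467

Trapezoidal AUC_0→13.5 (intramuscular injection):
  [0→1]: (0.00+8.71)/2 × 1 = 4.355
  [1→2]: (8.71+8.57)/2 × 1 = 8.64
  [2→8]: (8.57+1.14)/2 × 6 = 29.13
  [8→9.5]: (1.14+0.66)/2 × 1.5 = 1.35
  [9.5→13.5]: (0.66+0.15)/2 × 4 = 1.62
  Sum = 45.095 mcg/mL·hr
F = (AUC_ev/D_ev)/(AUC_iv/D_iv) = (45.095/225)/(64.4/150) = 0.200422/0.429333 = 0.4668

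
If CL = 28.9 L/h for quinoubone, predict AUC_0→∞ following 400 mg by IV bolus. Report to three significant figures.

AUC_0→∞ = Dose_iv / CL
        = 400 / 28.9 = 13.8408 mg/L·h

AUC = 13.8 mg/L·h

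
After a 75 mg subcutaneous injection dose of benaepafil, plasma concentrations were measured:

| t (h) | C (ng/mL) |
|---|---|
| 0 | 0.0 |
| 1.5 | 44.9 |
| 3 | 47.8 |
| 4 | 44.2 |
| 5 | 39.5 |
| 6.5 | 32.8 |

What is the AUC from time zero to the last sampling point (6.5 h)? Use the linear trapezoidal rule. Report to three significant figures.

Trapezoidal AUC_0→6.5:
  [0→1.5]: (0.0+44.9)/2 × 1.5 = 33.675
  [1.5→3]: (44.9+47.8)/2 × 1.5 = 69.525
  [3→4]: (47.8+44.2)/2 × 1 = 46.0
  [4→5]: (44.2+39.5)/2 × 1 = 41.85
  [5→6.5]: (39.5+32.8)/2 × 1.5 = 54.225
  Sum = 245.275 ng/mL·h

AUC = 245 ng/mL·h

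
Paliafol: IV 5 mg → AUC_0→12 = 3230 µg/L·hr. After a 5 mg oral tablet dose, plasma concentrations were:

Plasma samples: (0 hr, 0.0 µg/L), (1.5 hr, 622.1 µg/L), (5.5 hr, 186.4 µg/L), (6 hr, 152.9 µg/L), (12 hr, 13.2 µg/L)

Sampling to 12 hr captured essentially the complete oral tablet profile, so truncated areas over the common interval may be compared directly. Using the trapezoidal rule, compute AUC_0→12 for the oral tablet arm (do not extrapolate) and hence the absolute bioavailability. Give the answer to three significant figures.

Trapezoidal AUC_0→12 (oral tablet):
  [0→1.5]: (0.0+622.1)/2 × 1.5 = 466.575
  [1.5→5.5]: (622.1+186.4)/2 × 4 = 1617.0
  [5.5→6]: (186.4+152.9)/2 × 0.5 = 84.825
  [6→12]: (152.9+13.2)/2 × 6 = 498.3
  Sum = 2666.7 µg/L·hr
F = (AUC_ev/D_ev)/(AUC_iv/D_iv) = (2666.7/5)/(3230/5) = 533.34/646 = 0.8256

F = 0.826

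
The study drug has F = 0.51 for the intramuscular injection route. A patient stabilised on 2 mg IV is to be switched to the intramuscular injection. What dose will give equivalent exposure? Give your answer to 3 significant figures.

D_intramuscular = 3.92 mg

For equal systemic exposure: F × D_ev = D_iv
D_ev = D_iv / F = 2 / 0.51 = 3.92157 mg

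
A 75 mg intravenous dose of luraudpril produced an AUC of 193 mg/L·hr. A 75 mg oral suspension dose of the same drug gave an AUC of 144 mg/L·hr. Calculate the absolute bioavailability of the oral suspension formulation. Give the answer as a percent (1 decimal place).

F = 74.6%

F = (AUC_ev / D_ev) / (AUC_iv / D_iv)
  = (144/75) / (193/75)
  = 1.92 / 2.57333 = 0.7461
  = 74.61%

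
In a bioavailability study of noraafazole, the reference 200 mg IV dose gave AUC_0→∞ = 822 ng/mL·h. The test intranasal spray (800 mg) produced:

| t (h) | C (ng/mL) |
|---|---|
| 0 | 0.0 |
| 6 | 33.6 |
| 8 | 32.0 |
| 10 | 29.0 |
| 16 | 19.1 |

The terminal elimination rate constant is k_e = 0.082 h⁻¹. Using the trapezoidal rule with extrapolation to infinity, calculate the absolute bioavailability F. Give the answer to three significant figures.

F = 0.184

Trapezoidal AUC_0→16 (intranasal spray):
  [0→6]: (0.0+33.6)/2 × 6 = 100.8
  [6→8]: (33.6+32.0)/2 × 2 = 65.6
  [8→10]: (32.0+29.0)/2 × 2 = 61.0
  [10→16]: (29.0+19.1)/2 × 6 = 144.3
  Sum = 371.7 ng/mL·h
Tail: C_last/k_e = 19.1/0.082 = 232.927
AUC_0→∞ (intranasal spray) = 371.7 + 232.927 = 604.627 ng/mL·h
F = (AUC_ev/D_ev)/(AUC_iv/D_iv) = (604.627/800)/(822/200) = 0.75578375/4.11 = 0.1839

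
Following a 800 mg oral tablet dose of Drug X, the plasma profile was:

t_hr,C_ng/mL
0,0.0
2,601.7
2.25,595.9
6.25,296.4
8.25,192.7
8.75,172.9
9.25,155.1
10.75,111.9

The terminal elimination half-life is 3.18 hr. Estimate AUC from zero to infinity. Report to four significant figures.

AUC = 3912 ng/mL·hr

Trapezoidal AUC_0→10.75:
  [0→2]: (0.0+601.7)/2 × 2 = 601.7
  [2→2.25]: (601.7+595.9)/2 × 0.25 = 149.7
  [2.25→6.25]: (595.9+296.4)/2 × 4 = 1784.6
  [6.25→8.25]: (296.4+192.7)/2 × 2 = 489.1
  [8.25→8.75]: (192.7+172.9)/2 × 0.5 = 91.4
  [8.75→9.25]: (172.9+155.1)/2 × 0.5 = 82.0
  [9.25→10.75]: (155.1+111.9)/2 × 1.5 = 200.25
  Sum = 3398.75 ng/mL·hr
k_e = ln2 / t½ = 0.693147 / 3.18 = 0.2180 hr^-1
Extrapolated tail: C_last / k_e = 111.9 / 0.218 = 513.303
AUC_0→∞ = 3398.75 + 513.303 = 3912.053 ng/mL·hr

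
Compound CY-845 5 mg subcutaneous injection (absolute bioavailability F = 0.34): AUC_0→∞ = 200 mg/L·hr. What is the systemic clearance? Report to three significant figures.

CL = 0.00850 L/hr

CL = F × Dose / AUC_0→∞
   = 0.34 × 5 / 200 = 0.0085 L/hr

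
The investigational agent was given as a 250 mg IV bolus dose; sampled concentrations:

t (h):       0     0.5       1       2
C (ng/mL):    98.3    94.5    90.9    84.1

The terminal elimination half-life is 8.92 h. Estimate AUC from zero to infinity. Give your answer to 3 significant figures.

AUC = 1260 ng/mL·h

Trapezoidal AUC_0→2:
  [0→0.5]: (98.3+94.5)/2 × 0.5 = 48.2
  [0.5→1]: (94.5+90.9)/2 × 0.5 = 46.35
  [1→2]: (90.9+84.1)/2 × 1 = 87.5
  Sum = 182.05 ng/mL·h
k_e = ln2 / t½ = 0.693147 / 8.92 = 0.0777 h^-1
Extrapolated tail: C_last / k_e = 84.1 / 0.0777 = 1082.368
AUC_0→∞ = 182.05 + 1082.368 = 1264.418 ng/mL·h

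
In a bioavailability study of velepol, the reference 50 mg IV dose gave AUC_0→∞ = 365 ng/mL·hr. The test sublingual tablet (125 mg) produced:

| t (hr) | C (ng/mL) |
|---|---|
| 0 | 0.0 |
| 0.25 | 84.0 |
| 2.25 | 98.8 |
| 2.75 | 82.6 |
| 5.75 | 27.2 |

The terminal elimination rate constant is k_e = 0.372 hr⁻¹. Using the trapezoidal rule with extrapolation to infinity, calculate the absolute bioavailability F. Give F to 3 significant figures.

Trapezoidal AUC_0→5.75 (sublingual tablet):
  [0→0.25]: (0.0+84.0)/2 × 0.25 = 10.5
  [0.25→2.25]: (84.0+98.8)/2 × 2 = 182.8
  [2.25→2.75]: (98.8+82.6)/2 × 0.5 = 45.35
  [2.75→5.75]: (82.6+27.2)/2 × 3 = 164.7
  Sum = 403.35 ng/mL·hr
Tail: C_last/k_e = 27.2/0.372 = 73.118
AUC_0→∞ (sublingual tablet) = 403.35 + 73.118 = 476.468 ng/mL·hr
F = (AUC_ev/D_ev)/(AUC_iv/D_iv) = (476.468/125)/(365/50) = 3.811744/7.3 = 0.5222

F = 0.522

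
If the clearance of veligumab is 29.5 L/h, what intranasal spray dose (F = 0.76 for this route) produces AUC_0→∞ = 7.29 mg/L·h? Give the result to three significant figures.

Dose = CL × AUC_0→∞ / F
     = 29.5 × 7.29 / 0.76 = 282.967 mg

Dose = 283 mg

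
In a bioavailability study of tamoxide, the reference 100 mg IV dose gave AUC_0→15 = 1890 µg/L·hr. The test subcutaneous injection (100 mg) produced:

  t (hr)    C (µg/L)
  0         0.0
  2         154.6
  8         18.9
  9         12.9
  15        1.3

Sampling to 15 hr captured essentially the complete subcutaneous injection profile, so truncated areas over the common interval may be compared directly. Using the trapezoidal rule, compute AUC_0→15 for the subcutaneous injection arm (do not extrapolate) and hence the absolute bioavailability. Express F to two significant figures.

Trapezoidal AUC_0→15 (subcutaneous injection):
  [0→2]: (0.0+154.6)/2 × 2 = 154.6
  [2→8]: (154.6+18.9)/2 × 6 = 520.5
  [8→9]: (18.9+12.9)/2 × 1 = 15.9
  [9→15]: (12.9+1.3)/2 × 6 = 42.6
  Sum = 733.6 µg/L·hr
F = (AUC_ev/D_ev)/(AUC_iv/D_iv) = (733.6/100)/(1890/100) = 7.336/18.9 = 0.3881

F = 0.39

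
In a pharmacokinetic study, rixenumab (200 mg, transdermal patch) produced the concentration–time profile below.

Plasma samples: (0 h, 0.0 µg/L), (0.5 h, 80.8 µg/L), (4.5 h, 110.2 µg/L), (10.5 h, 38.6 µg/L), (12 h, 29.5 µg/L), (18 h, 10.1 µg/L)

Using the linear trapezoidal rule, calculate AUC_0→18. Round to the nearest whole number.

Trapezoidal AUC_0→18:
  [0→0.5]: (0.0+80.8)/2 × 0.5 = 20.2
  [0.5→4.5]: (80.8+110.2)/2 × 4 = 382.0
  [4.5→10.5]: (110.2+38.6)/2 × 6 = 446.4
  [10.5→12]: (38.6+29.5)/2 × 1.5 = 51.075
  [12→18]: (29.5+10.1)/2 × 6 = 118.8
  Sum = 1018.475 µg/L·h

AUC = 1018 µg/L·h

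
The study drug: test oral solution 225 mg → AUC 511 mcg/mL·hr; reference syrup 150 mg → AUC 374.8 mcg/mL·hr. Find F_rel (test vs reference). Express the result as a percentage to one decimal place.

F_rel = (AUC_test/D_test) / (AUC_ref/D_ref)
      = (511/225) / (374.8/150)
      = 2.27111 / 2.49867 = 0.9089 = 90.89%

F_rel = 90.9%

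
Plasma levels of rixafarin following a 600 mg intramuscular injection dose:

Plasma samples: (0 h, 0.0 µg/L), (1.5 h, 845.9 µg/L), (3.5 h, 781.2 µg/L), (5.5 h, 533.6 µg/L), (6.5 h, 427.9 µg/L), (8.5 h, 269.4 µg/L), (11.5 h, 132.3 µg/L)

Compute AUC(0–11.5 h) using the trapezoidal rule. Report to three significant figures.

Trapezoidal AUC_0→11.5:
  [0→1.5]: (0.0+845.9)/2 × 1.5 = 634.425
  [1.5→3.5]: (845.9+781.2)/2 × 2 = 1627.1
  [3.5→5.5]: (781.2+533.6)/2 × 2 = 1314.8
  [5.5→6.5]: (533.6+427.9)/2 × 1 = 480.75
  [6.5→8.5]: (427.9+269.4)/2 × 2 = 697.3
  [8.5→11.5]: (269.4+132.3)/2 × 3 = 602.55
  Sum = 5356.925 µg/L·h

AUC = 5360 µg/L·h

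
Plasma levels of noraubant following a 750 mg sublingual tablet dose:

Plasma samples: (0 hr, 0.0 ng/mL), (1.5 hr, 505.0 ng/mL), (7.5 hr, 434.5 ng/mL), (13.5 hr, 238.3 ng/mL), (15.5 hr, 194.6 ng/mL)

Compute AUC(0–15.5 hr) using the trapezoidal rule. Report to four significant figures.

AUC = 5649 ng/mL·hr

Trapezoidal AUC_0→15.5:
  [0→1.5]: (0.0+505.0)/2 × 1.5 = 378.75
  [1.5→7.5]: (505.0+434.5)/2 × 6 = 2818.5
  [7.5→13.5]: (434.5+238.3)/2 × 6 = 2018.4
  [13.5→15.5]: (238.3+194.6)/2 × 2 = 432.9
  Sum = 5648.55 ng/mL·hr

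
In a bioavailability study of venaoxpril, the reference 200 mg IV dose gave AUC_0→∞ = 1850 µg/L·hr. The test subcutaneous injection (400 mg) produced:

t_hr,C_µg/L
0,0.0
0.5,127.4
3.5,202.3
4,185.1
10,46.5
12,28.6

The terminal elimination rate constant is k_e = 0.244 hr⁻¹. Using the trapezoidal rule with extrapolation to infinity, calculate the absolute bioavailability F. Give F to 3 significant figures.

F = 0.408

Trapezoidal AUC_0→12 (subcutaneous injection):
  [0→0.5]: (0.0+127.4)/2 × 0.5 = 31.85
  [0.5→3.5]: (127.4+202.3)/2 × 3 = 494.55
  [3.5→4]: (202.3+185.1)/2 × 0.5 = 96.85
  [4→10]: (185.1+46.5)/2 × 6 = 694.8
  [10→12]: (46.5+28.6)/2 × 2 = 75.1
  Sum = 1393.15 µg/L·hr
Tail: C_last/k_e = 28.6/0.244 = 117.213
AUC_0→∞ (subcutaneous injection) = 1393.15 + 117.213 = 1510.363 µg/L·hr
F = (AUC_ev/D_ev)/(AUC_iv/D_iv) = (1510.363/400)/(1850/200) = 3.7759075/9.25 = 0.4082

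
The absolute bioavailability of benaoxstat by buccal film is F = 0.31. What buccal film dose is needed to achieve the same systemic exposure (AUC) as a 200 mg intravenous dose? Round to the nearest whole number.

For equal systemic exposure: F × D_ev = D_iv
D_ev = D_iv / F = 200 / 0.31 = 645.161 mg

D_buccal = 645 mg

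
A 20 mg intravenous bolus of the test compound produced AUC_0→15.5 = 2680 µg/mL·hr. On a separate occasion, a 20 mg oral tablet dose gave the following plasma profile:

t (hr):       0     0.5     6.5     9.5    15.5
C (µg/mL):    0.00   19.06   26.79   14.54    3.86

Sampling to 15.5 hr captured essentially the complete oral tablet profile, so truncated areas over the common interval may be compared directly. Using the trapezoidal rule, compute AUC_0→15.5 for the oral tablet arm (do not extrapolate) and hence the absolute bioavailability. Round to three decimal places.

Trapezoidal AUC_0→15.5 (oral tablet):
  [0→0.5]: (0.00+19.06)/2 × 0.5 = 4.765
  [0.5→6.5]: (19.06+26.79)/2 × 6 = 137.55
  [6.5→9.5]: (26.79+14.54)/2 × 3 = 61.995
  [9.5→15.5]: (14.54+3.86)/2 × 6 = 55.2
  Sum = 259.51 µg/mL·hr
F = (AUC_ev/D_ev)/(AUC_iv/D_iv) = (259.51/20)/(2680/20) = 12.9755/134 = 0.0968

F = 0.097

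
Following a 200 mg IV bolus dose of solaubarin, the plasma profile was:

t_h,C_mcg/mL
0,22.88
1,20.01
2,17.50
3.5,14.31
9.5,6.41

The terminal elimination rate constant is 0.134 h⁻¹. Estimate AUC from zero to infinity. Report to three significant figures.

Trapezoidal AUC_0→9.5:
  [0→1]: (22.88+20.01)/2 × 1 = 21.445
  [1→2]: (20.01+17.50)/2 × 1 = 18.755
  [2→3.5]: (17.50+14.31)/2 × 1.5 = 23.8575
  [3.5→9.5]: (14.31+6.41)/2 × 6 = 62.16
  Sum = 126.2175 mcg/mL·h
Extrapolated tail: C_last / k_e = 6.41 / 0.134 = 47.836
AUC_0→∞ = 126.2175 + 47.836 = 174.0535 mcg/mL·h

AUC = 174 mcg/mL·h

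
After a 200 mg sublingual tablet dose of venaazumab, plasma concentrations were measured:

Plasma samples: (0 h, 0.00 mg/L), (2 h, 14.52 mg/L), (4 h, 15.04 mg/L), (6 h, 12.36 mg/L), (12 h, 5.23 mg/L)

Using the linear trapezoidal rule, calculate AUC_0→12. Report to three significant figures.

AUC = 124 mg/L·h

Trapezoidal AUC_0→12:
  [0→2]: (0.00+14.52)/2 × 2 = 14.52
  [2→4]: (14.52+15.04)/2 × 2 = 29.56
  [4→6]: (15.04+12.36)/2 × 2 = 27.4
  [6→12]: (12.36+5.23)/2 × 6 = 52.77
  Sum = 124.25 mg/L·h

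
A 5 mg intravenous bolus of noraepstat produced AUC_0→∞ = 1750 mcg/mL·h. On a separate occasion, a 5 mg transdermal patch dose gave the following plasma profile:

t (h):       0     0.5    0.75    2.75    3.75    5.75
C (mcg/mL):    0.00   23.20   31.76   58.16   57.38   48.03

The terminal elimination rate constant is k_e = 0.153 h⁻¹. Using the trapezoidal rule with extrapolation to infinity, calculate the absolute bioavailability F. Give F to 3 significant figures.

Trapezoidal AUC_0→5.75 (transdermal patch):
  [0→0.5]: (0.00+23.20)/2 × 0.5 = 5.8
  [0.5→0.75]: (23.20+31.76)/2 × 0.25 = 6.87
  [0.75→2.75]: (31.76+58.16)/2 × 2 = 89.92
  [2.75→3.75]: (58.16+57.38)/2 × 1 = 57.77
  [3.75→5.75]: (57.38+48.03)/2 × 2 = 105.41
  Sum = 265.77 mcg/mL·h
Tail: C_last/k_e = 48.03/0.153 = 313.922
AUC_0→∞ (transdermal patch) = 265.77 + 313.922 = 579.692 mcg/mL·h
F = (AUC_ev/D_ev)/(AUC_iv/D_iv) = (579.692/5)/(1750/5) = 115.9384/350 = 0.3313

F = 0.331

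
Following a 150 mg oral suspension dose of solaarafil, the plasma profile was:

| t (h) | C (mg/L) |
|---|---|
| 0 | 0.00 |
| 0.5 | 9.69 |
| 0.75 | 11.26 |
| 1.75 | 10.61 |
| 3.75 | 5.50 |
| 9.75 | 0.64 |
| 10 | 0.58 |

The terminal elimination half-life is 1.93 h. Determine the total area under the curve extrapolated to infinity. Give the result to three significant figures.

Trapezoidal AUC_0→10:
  [0→0.5]: (0.00+9.69)/2 × 0.5 = 2.4225
  [0.5→0.75]: (9.69+11.26)/2 × 0.25 = 2.61875
  [0.75→1.75]: (11.26+10.61)/2 × 1 = 10.935
  [1.75→3.75]: (10.61+5.50)/2 × 2 = 16.11
  [3.75→9.75]: (5.50+0.64)/2 × 6 = 18.42
  [9.75→10]: (0.64+0.58)/2 × 0.25 = 0.1525
  Sum = 50.65875 mg/L·h
k_e = ln2 / t½ = 0.693147 / 1.93 = 0.3591 h^-1
Extrapolated tail: C_last / k_e = 0.58 / 0.3591 = 1.615
AUC_0→∞ = 50.65875 + 1.615 = 52.27375 mg/L·h

AUC = 52.3 mg/L·h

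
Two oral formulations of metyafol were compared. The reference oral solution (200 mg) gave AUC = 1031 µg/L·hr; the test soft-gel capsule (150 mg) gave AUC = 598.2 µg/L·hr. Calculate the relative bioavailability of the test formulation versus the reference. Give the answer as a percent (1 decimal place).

F_rel = (AUC_test/D_test) / (AUC_ref/D_ref)
      = (598.2/150) / (1031/200)
      = 3.988 / 5.155 = 0.7736 = 77.36%

F_rel = 77.4%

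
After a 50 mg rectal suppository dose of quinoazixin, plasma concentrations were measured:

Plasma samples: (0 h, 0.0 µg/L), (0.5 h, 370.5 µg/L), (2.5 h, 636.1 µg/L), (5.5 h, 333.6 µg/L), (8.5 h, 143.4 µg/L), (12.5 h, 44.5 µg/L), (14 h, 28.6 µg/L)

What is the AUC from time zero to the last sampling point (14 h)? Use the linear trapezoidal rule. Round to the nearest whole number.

AUC = 3700 µg/L·h

Trapezoidal AUC_0→14:
  [0→0.5]: (0.0+370.5)/2 × 0.5 = 92.625
  [0.5→2.5]: (370.5+636.1)/2 × 2 = 1006.6
  [2.5→5.5]: (636.1+333.6)/2 × 3 = 1454.55
  [5.5→8.5]: (333.6+143.4)/2 × 3 = 715.5
  [8.5→12.5]: (143.4+44.5)/2 × 4 = 375.8
  [12.5→14]: (44.5+28.6)/2 × 1.5 = 54.825
  Sum = 3699.9 µg/L·h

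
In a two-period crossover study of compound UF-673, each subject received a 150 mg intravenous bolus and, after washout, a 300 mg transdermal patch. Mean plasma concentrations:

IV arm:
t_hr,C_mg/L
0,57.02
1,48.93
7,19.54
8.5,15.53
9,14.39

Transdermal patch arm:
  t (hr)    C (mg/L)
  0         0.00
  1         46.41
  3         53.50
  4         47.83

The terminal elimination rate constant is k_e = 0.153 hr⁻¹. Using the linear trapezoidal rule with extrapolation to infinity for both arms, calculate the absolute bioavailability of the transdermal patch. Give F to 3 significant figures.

F = 0.630

Trapezoidal AUC_0→9 (IV):
  [0→1]: (57.02+48.93)/2 × 1 = 52.975
  [1→7]: (48.93+19.54)/2 × 6 = 205.41
  [7→8.5]: (19.54+15.53)/2 × 1.5 = 26.3025
  [8.5→9]: (15.53+14.39)/2 × 0.5 = 7.48
  Sum = 292.1675 mg/L·hr
IV tail: 14.39/0.153 = 94.052; AUC_iv,0→∞ = 292.1675 + 94.052 = 386.2195 mg/L·hr
Trapezoidal AUC_0→4 (transdermal patch):
  [0→1]: (0.00+46.41)/2 × 1 = 23.205
  [1→3]: (46.41+53.50)/2 × 2 = 99.91
  [3→4]: (53.50+47.83)/2 × 1 = 50.665
  Sum = 173.78 mg/L·hr
transdermal patch tail: 47.83/0.153 = 312.614; AUC_ev,0→∞ = 173.78 + 312.614 = 486.394 mg/L·hr
F = (AUC_ev/D_ev)/(AUC_iv/D_iv) = (486.394/300)/(386.2195/150) = 1.62131/2.5748 = 0.6297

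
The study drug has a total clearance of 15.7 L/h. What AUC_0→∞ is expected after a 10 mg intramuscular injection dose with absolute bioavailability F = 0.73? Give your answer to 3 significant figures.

AUC = 0.465 mg/L·h

AUC_0→∞ = F × Dose / CL
        = 0.73 × 10 / 15.7 = 0.464968 mg/L·h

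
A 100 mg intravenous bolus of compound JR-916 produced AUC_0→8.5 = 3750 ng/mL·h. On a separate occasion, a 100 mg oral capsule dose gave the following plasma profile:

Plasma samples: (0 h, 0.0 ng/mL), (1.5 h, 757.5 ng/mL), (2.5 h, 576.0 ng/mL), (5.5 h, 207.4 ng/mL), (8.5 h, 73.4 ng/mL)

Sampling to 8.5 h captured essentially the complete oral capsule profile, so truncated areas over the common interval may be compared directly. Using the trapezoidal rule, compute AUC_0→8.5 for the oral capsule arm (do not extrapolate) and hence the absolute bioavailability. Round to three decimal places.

F = 0.755

Trapezoidal AUC_0→8.5 (oral capsule):
  [0→1.5]: (0.0+757.5)/2 × 1.5 = 568.125
  [1.5→2.5]: (757.5+576.0)/2 × 1 = 666.75
  [2.5→5.5]: (576.0+207.4)/2 × 3 = 1175.1
  [5.5→8.5]: (207.4+73.4)/2 × 3 = 421.2
  Sum = 2831.175 ng/mL·h
F = (AUC_ev/D_ev)/(AUC_iv/D_iv) = (2831.175/100)/(3750/100) = 28.31175/37.5 = 0.7550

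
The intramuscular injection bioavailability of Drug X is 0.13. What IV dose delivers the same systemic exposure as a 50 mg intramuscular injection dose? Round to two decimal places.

D_iv = 6.50 mg

Systemic exposure from an extravascular dose = F × D_ev, so the equivalent IV dose is F × D_ev.
D_iv = F × D_ev = 0.13 × 50 = 6.5 mg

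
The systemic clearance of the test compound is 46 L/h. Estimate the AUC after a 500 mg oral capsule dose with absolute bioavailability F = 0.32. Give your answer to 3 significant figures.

AUC = 3.48 mg/L·h

AUC_0→∞ = F × Dose / CL
        = 0.32 × 500 / 46 = 3.47826 mg/L·h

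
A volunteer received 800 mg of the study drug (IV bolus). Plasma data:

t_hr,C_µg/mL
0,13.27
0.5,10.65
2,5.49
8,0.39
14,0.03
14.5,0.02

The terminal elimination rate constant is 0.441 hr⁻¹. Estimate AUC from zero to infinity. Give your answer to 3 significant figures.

Trapezoidal AUC_0→14.5:
  [0→0.5]: (13.27+10.65)/2 × 0.5 = 5.98
  [0.5→2]: (10.65+5.49)/2 × 1.5 = 12.105
  [2→8]: (5.49+0.39)/2 × 6 = 17.64
  [8→14]: (0.39+0.03)/2 × 6 = 1.26
  [14→14.5]: (0.03+0.02)/2 × 0.5 = 0.0125
  Sum = 36.9975 µg/mL·hr
Extrapolated tail: C_last / k_e = 0.02 / 0.441 = 0.045
AUC_0→∞ = 36.9975 + 0.045 = 37.0425 µg/mL·hr

AUC = 37.0 µg/mL·hr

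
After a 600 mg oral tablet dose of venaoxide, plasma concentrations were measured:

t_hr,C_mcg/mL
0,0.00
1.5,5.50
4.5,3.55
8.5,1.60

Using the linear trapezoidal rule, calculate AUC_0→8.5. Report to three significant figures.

Trapezoidal AUC_0→8.5:
  [0→1.5]: (0.00+5.50)/2 × 1.5 = 4.125
  [1.5→4.5]: (5.50+3.55)/2 × 3 = 13.575
  [4.5→8.5]: (3.55+1.60)/2 × 4 = 10.3
  Sum = 28.0 mcg/mL·hr

AUC = 28.0 mcg/mL·hr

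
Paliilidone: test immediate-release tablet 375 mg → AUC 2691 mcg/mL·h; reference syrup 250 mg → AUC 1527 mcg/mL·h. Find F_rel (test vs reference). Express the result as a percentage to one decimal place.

F_rel = 117.5%

F_rel = (AUC_test/D_test) / (AUC_ref/D_ref)
      = (2691/375) / (1527/250)
      = 7.176 / 6.108 = 1.1749 = 117.49%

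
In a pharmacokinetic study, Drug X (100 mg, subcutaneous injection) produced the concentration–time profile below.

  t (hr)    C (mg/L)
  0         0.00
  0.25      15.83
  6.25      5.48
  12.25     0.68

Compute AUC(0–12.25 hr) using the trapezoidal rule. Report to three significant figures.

AUC = 84.4 mg/L·hr

Trapezoidal AUC_0→12.25:
  [0→0.25]: (0.00+15.83)/2 × 0.25 = 1.97875
  [0.25→6.25]: (15.83+5.48)/2 × 6 = 63.93
  [6.25→12.25]: (5.48+0.68)/2 × 6 = 18.48
  Sum = 84.38875 mg/L·hr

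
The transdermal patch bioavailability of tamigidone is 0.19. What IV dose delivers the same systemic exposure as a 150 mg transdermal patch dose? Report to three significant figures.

D_iv = 28.5 mg

Systemic exposure from an extravascular dose = F × D_ev, so the equivalent IV dose is F × D_ev.
D_iv = F × D_ev = 0.19 × 150 = 28.5 mg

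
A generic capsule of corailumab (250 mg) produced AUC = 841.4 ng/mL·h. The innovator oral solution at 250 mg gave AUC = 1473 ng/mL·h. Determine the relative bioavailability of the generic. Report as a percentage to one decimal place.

F_rel = (AUC_test/D_test) / (AUC_ref/D_ref)
      = (841.4/250) / (1473/250)
      = 3.3656 / 5.892 = 0.5712 = 57.12%

F_rel = 57.1%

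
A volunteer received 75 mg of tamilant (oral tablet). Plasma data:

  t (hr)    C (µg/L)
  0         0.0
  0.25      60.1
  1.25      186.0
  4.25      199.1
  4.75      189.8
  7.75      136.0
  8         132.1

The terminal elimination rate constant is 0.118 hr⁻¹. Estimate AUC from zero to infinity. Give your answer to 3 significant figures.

Trapezoidal AUC_0→8:
  [0→0.25]: (0.0+60.1)/2 × 0.25 = 7.5125
  [0.25→1.25]: (60.1+186.0)/2 × 1 = 123.05
  [1.25→4.25]: (186.0+199.1)/2 × 3 = 577.65
  [4.25→4.75]: (199.1+189.8)/2 × 0.5 = 97.225
  [4.75→7.75]: (189.8+136.0)/2 × 3 = 488.7
  [7.75→8]: (136.0+132.1)/2 × 0.25 = 33.5125
  Sum = 1327.65 µg/L·hr
Extrapolated tail: C_last / k_e = 132.1 / 0.118 = 1119.492
AUC_0→∞ = 1327.65 + 1119.492 = 2447.142 µg/L·hr

AUC = 2450 µg/L·hr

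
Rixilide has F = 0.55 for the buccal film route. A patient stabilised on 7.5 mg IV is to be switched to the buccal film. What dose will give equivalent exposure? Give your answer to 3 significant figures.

For equal systemic exposure: F × D_ev = D_iv
D_ev = D_iv / F = 7.5 / 0.55 = 13.6364 mg

D_buccal = 13.6 mg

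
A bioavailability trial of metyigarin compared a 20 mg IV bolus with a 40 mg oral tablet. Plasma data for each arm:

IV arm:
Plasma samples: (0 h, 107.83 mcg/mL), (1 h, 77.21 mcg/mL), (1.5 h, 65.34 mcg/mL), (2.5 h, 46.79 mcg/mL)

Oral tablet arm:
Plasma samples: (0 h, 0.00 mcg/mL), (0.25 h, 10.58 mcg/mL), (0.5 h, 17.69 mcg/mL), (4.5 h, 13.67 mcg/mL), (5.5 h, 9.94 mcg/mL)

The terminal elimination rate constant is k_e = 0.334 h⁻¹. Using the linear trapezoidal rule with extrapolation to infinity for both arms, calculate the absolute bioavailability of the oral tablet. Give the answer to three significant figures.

Trapezoidal AUC_0→2.5 (IV):
  [0→1]: (107.83+77.21)/2 × 1 = 92.52
  [1→1.5]: (77.21+65.34)/2 × 0.5 = 35.6375
  [1.5→2.5]: (65.34+46.79)/2 × 1 = 56.065
  Sum = 184.2225 mcg/mL·h
IV tail: 46.79/0.334 = 140.090; AUC_iv,0→∞ = 184.2225 + 140.090 = 324.3125 mcg/mL·h
Trapezoidal AUC_0→5.5 (oral tablet):
  [0→0.25]: (0.00+10.58)/2 × 0.25 = 1.3225
  [0.25→0.5]: (10.58+17.69)/2 × 0.25 = 3.53375
  [0.5→4.5]: (17.69+13.67)/2 × 4 = 62.72
  [4.5→5.5]: (13.67+9.94)/2 × 1 = 11.805
  Sum = 79.38125 mcg/mL·h
oral tablet tail: 9.94/0.334 = 29.760; AUC_ev,0→∞ = 79.38125 + 29.760 = 109.14125 mcg/mL·h
F = (AUC_ev/D_ev)/(AUC_iv/D_iv) = (109.14125/40)/(324.3125/20) = 2.72853/16.215625 = 0.1683

F = 0.168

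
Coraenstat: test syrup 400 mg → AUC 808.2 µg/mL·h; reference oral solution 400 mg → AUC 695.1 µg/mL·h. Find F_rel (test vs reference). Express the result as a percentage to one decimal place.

F_rel = 116.3%

F_rel = (AUC_test/D_test) / (AUC_ref/D_ref)
      = (808.2/400) / (695.1/400)
      = 2.0205 / 1.73775 = 1.1627 = 116.27%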